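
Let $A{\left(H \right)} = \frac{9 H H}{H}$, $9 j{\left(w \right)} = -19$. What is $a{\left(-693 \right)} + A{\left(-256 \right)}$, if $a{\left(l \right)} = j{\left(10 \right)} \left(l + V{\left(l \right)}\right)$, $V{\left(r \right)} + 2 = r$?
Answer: $\frac{5636}{9} \approx 626.22$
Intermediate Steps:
$j{\left(w \right)} = - \frac{19}{9}$ ($j{\left(w \right)} = \frac{1}{9} \left(-19\right) = - \frac{19}{9}$)
$V{\left(r \right)} = -2 + r$
$A{\left(H \right)} = 9 H$ ($A{\left(H \right)} = \frac{9 H^{2}}{H} = 9 H$)
$a{\left(l \right)} = \frac{38}{9} - \frac{38 l}{9}$ ($a{\left(l \right)} = - \frac{19 \left(l + \left(-2 + l\right)\right)}{9} = - \frac{19 \left(-2 + 2 l\right)}{9} = \frac{38}{9} - \frac{38 l}{9}$)
$a{\left(-693 \right)} + A{\left(-256 \right)} = \left(\frac{38}{9} - -2926\right) + 9 \left(-256\right) = \left(\frac{38}{9} + 2926\right) - 2304 = \frac{26372}{9} - 2304 = \frac{5636}{9}$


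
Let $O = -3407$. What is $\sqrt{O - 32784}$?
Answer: $i \sqrt{36191} \approx 190.24 i$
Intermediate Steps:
$\sqrt{O - 32784} = \sqrt{-3407 - 32784} = \sqrt{-36191} = i \sqrt{36191}$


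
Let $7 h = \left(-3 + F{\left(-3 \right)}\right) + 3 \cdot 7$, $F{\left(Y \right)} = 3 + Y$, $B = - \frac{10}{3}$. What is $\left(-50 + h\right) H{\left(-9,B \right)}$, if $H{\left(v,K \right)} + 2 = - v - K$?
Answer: $- \frac{10292}{21} \approx -490.1$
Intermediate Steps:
$B = - \frac{10}{3}$ ($B = \left(-10\right) \frac{1}{3} = - \frac{10}{3} \approx -3.3333$)
$H{\left(v,K \right)} = -2 - K - v$ ($H{\left(v,K \right)} = -2 - \left(K + v\right) = -2 - K - v$)
$h = \frac{18}{7}$ ($h = \frac{\left(-3 + \left(3 - 3\right)\right) + 3 \cdot 7}{7} = \frac{\left(-3 + 0\right) + 21}{7} = \frac{-3 + 21}{7} = \frac{1}{7} \cdot 18 = \frac{18}{7} \approx 2.5714$)
$\left(-50 + h\right) H{\left(-9,B \right)} = \left(-50 + \frac{18}{7}\right) \left(-2 - - \frac{10}{3} - -9\right) = - \frac{332 \left(-2 + \frac{10}{3} + 9\right)}{7} = \left(- \frac{332}{7}\right) \frac{31}{3} = - \frac{10292}{21}$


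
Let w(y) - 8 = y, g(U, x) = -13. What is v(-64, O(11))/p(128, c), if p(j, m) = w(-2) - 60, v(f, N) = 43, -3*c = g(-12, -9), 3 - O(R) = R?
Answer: -43/54 ≈ -0.79630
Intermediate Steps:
O(R) = 3 - R
w(y) = 8 + y
c = 13/3 (c = -⅓*(-13) = 13/3 ≈ 4.3333)
p(j, m) = -54 (p(j, m) = (8 - 2) - 60 = 6 - 60 = -54)
v(-64, O(11))/p(128, c) = 43/(-54) = 43*(-1/54) = -43/54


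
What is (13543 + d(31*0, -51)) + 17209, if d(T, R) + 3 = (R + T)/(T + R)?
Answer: 30750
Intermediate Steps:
d(T, R) = -2 (d(T, R) = -3 + (R + T)/(T + R) = -3 + (R + T)/(R + T) = -3 + 1 = -2)
(13543 + d(31*0, -51)) + 17209 = (13543 - 2) + 17209 = 13541 + 17209 = 30750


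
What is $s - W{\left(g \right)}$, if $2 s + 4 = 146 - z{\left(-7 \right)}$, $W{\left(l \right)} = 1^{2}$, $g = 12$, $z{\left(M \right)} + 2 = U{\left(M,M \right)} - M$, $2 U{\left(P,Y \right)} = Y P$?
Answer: $\frac{221}{4} \approx 55.25$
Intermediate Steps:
$U{\left(P,Y \right)} = \frac{P Y}{2}$ ($U{\left(P,Y \right)} = \frac{Y P}{2} = \frac{P Y}{2}$)
$z{\left(M \right)} = -2 + \frac{M^{2}}{2} - M$ ($z{\left(M \right)} = -2 - \left(M - \frac{M M}{2}\right) = -2 + \left(\frac{M^{2}}{2} - M\right) = -2 + \frac{M^{2}}{2} - M$)
$W{\left(l \right)} = 1$
$s = \frac{225}{4}$ ($s = -2 + \frac{146 - \left(-2 + \frac{\left(-7\right)^{2}}{2} - -7\right)}{2} = -2 + \frac{146 - \left(-2 + \frac{1}{2} \cdot 49 + 7\right)}{2} = -2 + \frac{146 - \left(-2 + \frac{49}{2} + 7\right)}{2} = -2 + \frac{146 - \frac{59}{2}}{2} = -2 + \frac{1}{2} \cdot \frac{233}{2} = -2 + \frac{233}{4} = \frac{225}{4} \approx 56.25$)
$s - W{\left(g \right)} = \frac{225}{4} - 1 = \frac{221}{4}$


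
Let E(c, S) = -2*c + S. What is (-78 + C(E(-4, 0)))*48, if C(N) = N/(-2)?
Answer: -3936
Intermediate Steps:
E(c, S) = S - 2*c
C(N) = -N/2 (C(N) = N*(-1/2) = -N/2)
(-78 + C(E(-4, 0)))*48 = (-78 - (0 - 2*(-4))/2)*48 = (-78 - (0 + 8)/2)*48 = (-78 - 1/2*8)*48 = (-78 - 4)*48 = -82*48 = -3936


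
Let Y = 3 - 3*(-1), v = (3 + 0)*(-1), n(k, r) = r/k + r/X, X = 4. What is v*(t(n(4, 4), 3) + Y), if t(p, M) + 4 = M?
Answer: -15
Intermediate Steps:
n(k, r) = r/4 + r/k (n(k, r) = r/k + r/4 = r/4 + r/k)
t(p, M) = -4 + M
v = -3 (v = 3*(-1) = -3)
Y = 6 (Y = 3 + 3 = 6)
v*(t(n(4, 4), 3) + Y) = -3*((-4 + 3) + 6) = -3*(-1 + 6) = -3*5 = -15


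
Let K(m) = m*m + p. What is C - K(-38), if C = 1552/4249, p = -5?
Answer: -6112759/4249 ≈ -1438.6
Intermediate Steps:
K(m) = -5 + m² (K(m) = m*m - 5 = m² - 5 = -5 + m²)
C = 1552/4249 (C = 1552*(1/4249) = 1552/4249 ≈ 0.36526)
C - K(-38) = 1552/4249 - (-5 + (-38)²) = 1552/4249 - (-5 + 1444) = 1552/4249 - 1*1439 = 1552/4249 - 1439 = -6112759/4249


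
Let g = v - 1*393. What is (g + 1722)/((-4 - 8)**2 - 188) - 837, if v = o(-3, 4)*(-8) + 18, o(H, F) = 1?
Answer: -38167/44 ≈ -867.43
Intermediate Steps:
v = 10 (v = 1*(-8) + 18 = -8 + 18 = 10)
g = -383 (g = 10 - 1*393 = 10 - 393 = -383)
(g + 1722)/((-4 - 8)**2 - 188) - 837 = (-383 + 1722)/((-4 - 8)**2 - 188) - 837 = 1339/((-12)**2 - 188) - 837 = 1339/(144 - 188) - 837 = 1339/(-44) - 837 = 1339*(-1/44) - 837 = -1339/44 - 837 = -38167/44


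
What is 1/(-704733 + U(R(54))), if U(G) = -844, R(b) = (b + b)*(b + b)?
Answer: -1/705577 ≈ -1.4173e-6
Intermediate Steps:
R(b) = 4*b² (R(b) = (2*b)*(2*b) = 4*b²)
1/(-704733 + U(R(54))) = 1/(-704733 - 844) = 1/(-705577) = -1/705577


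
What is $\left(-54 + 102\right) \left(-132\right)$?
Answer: $-6336$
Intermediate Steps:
$\left(-54 + 102\right) \left(-132\right) = 48 \left(-132\right) = -6336$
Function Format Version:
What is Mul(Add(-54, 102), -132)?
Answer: -6336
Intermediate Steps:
Mul(Add(-54, 102), -132) = Mul(48, -132) = -6336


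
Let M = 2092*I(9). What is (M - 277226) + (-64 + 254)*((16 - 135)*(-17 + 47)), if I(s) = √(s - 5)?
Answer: -951342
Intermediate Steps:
I(s) = √(-5 + s)
M = 4184 (M = 2092*√(-5 + 9) = 2092*√4 = 2092*2 = 4184)
(M - 277226) + (-64 + 254)*((16 - 135)*(-17 + 47)) = (4184 - 277226) + (-64 + 254)*((16 - 135)*(-17 + 47)) = -273042 + 190*(-119*30) = -273042 + 190*(-3570) = -273042 - 678300 = -951342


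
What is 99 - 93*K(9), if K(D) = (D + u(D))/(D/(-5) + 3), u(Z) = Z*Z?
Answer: -6876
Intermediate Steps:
u(Z) = Z²
K(D) = (D + D²)/(3 - D/5) (K(D) = (D + D²)/(D/(-5) + 3) = (D + D²)/(D*(-⅕) + 3) = (D + D²)/(-D/5 + 3) = (D + D²)/(3 - D/5))
99 - 93*K(9) = 99 - 465*9*(-1 - 1*9)/(-15 + 9) = 99 - 465*9*(-1 - 9)/(-6) = 99 - 465*9*(-1)*(-10)/6 = 99 - 93*75 = 99 - 6975 = -6876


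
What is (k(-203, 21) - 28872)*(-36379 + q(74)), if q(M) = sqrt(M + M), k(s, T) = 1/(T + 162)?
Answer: 192211174925/183 - 10567150*sqrt(37)/183 ≈ 1.0500e+9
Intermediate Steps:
k(s, T) = 1/(162 + T)
q(M) = sqrt(2)*sqrt(M) (q(M) = sqrt(2*M) = sqrt(2)*sqrt(M))
(k(-203, 21) - 28872)*(-36379 + q(74)) = (1/(162 + 21) - 28872)*(-36379 + sqrt(2)*sqrt(74)) = (1/183 - 28872)*(-36379 + 2*sqrt(37)) = -5283575*(-36379 + 2*sqrt(37))/183 = 192211174925/183 - 10567150*sqrt(37)/183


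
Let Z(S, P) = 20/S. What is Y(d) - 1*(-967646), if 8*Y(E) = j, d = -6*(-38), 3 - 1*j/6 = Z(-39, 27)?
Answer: 50317729/52 ≈ 9.6765e+5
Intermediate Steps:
j = 274/13 (j = 18 - 120/(-39) = 18 - 120*(-1)/39 = 18 - 6*(-20/39) = 18 + 40/13 = 274/13 ≈ 21.077)
d = 228
Y(E) = 137/52 (Y(E) = (⅛)*(274/13) = 137/52)
Y(d) - 1*(-967646) = 137/52 - 1*(-967646) = 137/52 + 967646 = 50317729/52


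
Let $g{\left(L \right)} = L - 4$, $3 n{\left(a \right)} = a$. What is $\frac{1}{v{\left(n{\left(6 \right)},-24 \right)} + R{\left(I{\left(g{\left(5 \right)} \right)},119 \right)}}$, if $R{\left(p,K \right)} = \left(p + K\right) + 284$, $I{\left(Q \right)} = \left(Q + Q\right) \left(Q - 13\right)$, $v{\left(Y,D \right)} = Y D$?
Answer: $\frac{1}{331} \approx 0.0030211$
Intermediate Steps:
$n{\left(a \right)} = \frac{a}{3}$
$v{\left(Y,D \right)} = D Y$
$g{\left(L \right)} = -4 + L$ ($g{\left(L \right)} = L - 4 = -4 + L$)
$I{\left(Q \right)} = 2 Q \left(-13 + Q\right)$
$R{\left(p,K \right)} = 284 + K + p$ ($R{\left(p,K \right)} = \left(K + p\right) + 284 = 284 + K + p$)
$\frac{1}{v{\left(n{\left(6 \right)},-24 \right)} + R{\left(I{\left(g{\left(5 \right)} \right)},119 \right)}} = \frac{1}{- 24 \cdot \frac{1}{3} \cdot 6 + \left(284 + 119 + 2 \left(-4 + 5\right) \left(-13 + \left(-4 + 5\right)\right)\right)} = \frac{1}{\left(-24\right) 2 + \left(284 + 119 + 2 \cdot 1 \left(-13 + 1\right)\right)} = \frac{1}{-48 + \left(284 + 119 + 2 \cdot 1 \left(-12\right)\right)} = \frac{1}{-48 + \left(284 + 119 - 24\right)} = \frac{1}{-48 + 379} = \frac{1}{331}$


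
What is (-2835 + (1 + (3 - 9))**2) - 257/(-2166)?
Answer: -6086203/2166 ≈ -2809.9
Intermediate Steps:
(-2835 + (1 + (3 - 9))**2) - 257/(-2166) = (-2835 + (1 - 6)**2) - 257*(-1/2166) = (-2835 + (-5)**2) + 257/2166 = (-2835 + 25) + 257/2166 = -2810 + 257/2166 = -6086203/2166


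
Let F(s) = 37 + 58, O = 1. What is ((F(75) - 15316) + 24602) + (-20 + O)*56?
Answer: 8317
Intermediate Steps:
F(s) = 95
((F(75) - 15316) + 24602) + (-20 + O)*56 = ((95 - 15316) + 24602) + (-20 + 1)*56 = (-15221 + 24602) - 19*56 = 9381 - 1064 = 8317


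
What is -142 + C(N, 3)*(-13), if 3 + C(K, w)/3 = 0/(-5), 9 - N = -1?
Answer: -25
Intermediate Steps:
N = 10 (N = 9 - 1*(-1) = 9 + 1 = 10)
C(K, w) = -9 (C(K, w) = -9 + 3*(0/(-5)) = -9 + 3*(0*(-⅕)) = -9 + 3*0 = -9 + 0 = -9)
-142 + C(N, 3)*(-13) = -142 - 9*(-13) = -142 + 117 = -25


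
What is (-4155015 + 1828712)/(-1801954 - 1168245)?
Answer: 2326303/2970199 ≈ 0.78321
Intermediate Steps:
(-4155015 + 1828712)/(-1801954 - 1168245) = -2326303/(-2970199) = -2326303*(-1/2970199) = 2326303/2970199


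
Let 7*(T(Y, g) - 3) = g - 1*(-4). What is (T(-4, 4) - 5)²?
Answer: 36/49 ≈ 0.73469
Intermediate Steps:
T(Y, g) = 25/7 + g/7 (T(Y, g) = 3 + (g - 1*(-4))/7 = 3 + (g + 4)/7 = 3 + (4 + g)/7 = 3 + (4/7 + g/7) = 25/7 + g/7)
(T(-4, 4) - 5)² = ((25/7 + (⅐)*4) - 5)² = ((25/7 + 4/7) - 5)² = (29/7 - 5)² = (-6/7)² = 36/49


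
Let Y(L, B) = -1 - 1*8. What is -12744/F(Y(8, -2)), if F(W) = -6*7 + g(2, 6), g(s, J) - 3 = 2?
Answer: 12744/37 ≈ 344.43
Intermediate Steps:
g(s, J) = 5 (g(s, J) = 3 + 2 = 5)
Y(L, B) = -9 (Y(L, B) = -1 - 8 = -9)
F(W) = -37 (F(W) = -6*7 + 5 = -42 + 5 = -37)
-12744/F(Y(8, -2)) = -12744/(-37) = -12744*(-1/37) = 12744/37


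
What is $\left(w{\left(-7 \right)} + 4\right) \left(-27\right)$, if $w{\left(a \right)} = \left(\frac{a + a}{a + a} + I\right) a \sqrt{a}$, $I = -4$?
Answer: $-108 - 567 i \sqrt{7} \approx -108.0 - 1500.1 i$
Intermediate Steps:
$w{\left(a \right)} = - 3 a^{\frac{3}{2}}$ ($w{\left(a \right)} = \left(\frac{a + a}{a + a} - 4\right) a \sqrt{a} = \left(\frac{2 a}{2 a} - 4\right) a^{\frac{3}{2}} = \left(2 a \frac{1}{2 a} - 4\right) a^{\frac{3}{2}} = \left(1 - 4\right) a^{\frac{3}{2}} = - 3 a^{\frac{3}{2}}$)
$\left(w{\left(-7 \right)} + 4\right) \left(-27\right) = \left(- 3 \left(-7\right)^{\frac{3}{2}} + 4\right) \left(-27\right) = \left(- 3 \left(- 7 i \sqrt{7}\right) + 4\right) \left(-27\right) = \left(21 i \sqrt{7} + 4\right) \left(-27\right) = \left(4 + 21 i \sqrt{7}\right) \left(-27\right) = -108 - 567 i \sqrt{7}$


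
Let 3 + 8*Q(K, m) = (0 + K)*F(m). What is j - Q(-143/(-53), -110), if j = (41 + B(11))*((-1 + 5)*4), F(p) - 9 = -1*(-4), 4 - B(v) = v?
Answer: 57239/106 ≈ 539.99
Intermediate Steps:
B(v) = 4 - v
F(p) = 13 (F(p) = 9 - 1*(-4) = 9 + 4 = 13)
j = 544 (j = (41 + (4 - 1*11))*((-1 + 5)*4) = (41 + (4 - 11))*(4*4) = (41 - 7)*16 = 34*16 = 544)
Q(K, m) = -3/8 + 13*K/8 (Q(K, m) = -3/8 + ((0 + K)*13)/8 = -3/8 + (K*13)/8 = -3/8 + (13*K)/8 = -3/8 + 13*K/8)
j - Q(-143/(-53), -110) = 544 - (-3/8 + 13*(-143/(-53))/8) = 544 - (-3/8 + 13*(-143*(-1/53))/8) = 544 - (-3/8 + (13/8)*(143/53)) = 544 - (-3/8 + 1859/424) = 544 - 1*425/106 = 544 - 425/106 = 57239/106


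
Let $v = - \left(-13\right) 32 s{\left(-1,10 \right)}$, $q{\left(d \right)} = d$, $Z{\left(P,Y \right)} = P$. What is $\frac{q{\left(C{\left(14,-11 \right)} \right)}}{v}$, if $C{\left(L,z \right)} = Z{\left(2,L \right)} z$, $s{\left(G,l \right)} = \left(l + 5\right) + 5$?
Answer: $- \frac{11}{4160} \approx -0.0026442$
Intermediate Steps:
$s{\left(G,l \right)} = 10 + l$ ($s{\left(G,l \right)} = \left(5 + l\right) + 5 = 10 + l$)
$C{\left(L,z \right)} = 2 z$
$v = 8320$ ($v = - \left(-13\right) 32 \left(10 + 10\right) = - \left(-416\right) 20 = \left(-1\right) \left(-8320\right) = 8320$)
$\frac{q{\left(C{\left(14,-11 \right)} \right)}}{v} = \frac{2 \left(-11\right)}{8320} = \left(-22\right) \frac{1}{8320} = - \frac{11}{4160}$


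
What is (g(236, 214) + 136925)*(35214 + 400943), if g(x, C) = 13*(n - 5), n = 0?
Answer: 59692447020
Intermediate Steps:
g(x, C) = -65 (g(x, C) = 13*(0 - 5) = 13*(-5) = -65)
(g(236, 214) + 136925)*(35214 + 400943) = (-65 + 136925)*(35214 + 400943) = 136860*436157 = 59692447020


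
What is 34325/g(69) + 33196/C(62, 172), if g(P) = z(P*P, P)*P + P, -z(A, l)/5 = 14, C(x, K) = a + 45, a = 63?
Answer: 4287196/14283 ≈ 300.16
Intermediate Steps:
C(x, K) = 108 (C(x, K) = 63 + 45 = 108)
z(A, l) = -70 (z(A, l) = -5*14 = -70)
g(P) = -69*P (g(P) = -70*P + P = -69*P)
34325/g(69) + 33196/C(62, 172) = 34325/((-69*69)) + 33196/108 = 34325/(-4761) + 33196*(1/108) = 34325*(-1/4761) + 8299/27 = -34325/4761 + 8299/27 = 4287196/14283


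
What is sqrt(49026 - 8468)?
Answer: sqrt(40558) ≈ 201.39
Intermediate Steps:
sqrt(49026 - 8468) = sqrt(40558)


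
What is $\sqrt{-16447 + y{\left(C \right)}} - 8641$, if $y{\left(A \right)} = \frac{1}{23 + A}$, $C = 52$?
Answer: $-8641 + \frac{2 i \sqrt{925143}}{15} \approx -8641.0 + 128.25 i$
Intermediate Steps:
$\sqrt{-16447 + y{\left(C \right)}} - 8641 = \sqrt{-16447 + \frac{1}{23 + 52}} - 8641 = \sqrt{-16447 + \frac{1}{75}} - 8641 = \sqrt{- \frac{1233524}{75}} - 8641 = \frac{2 i \sqrt{925143}}{15} - 8641 = -8641 + \frac{2 i \sqrt{925143}}{15}$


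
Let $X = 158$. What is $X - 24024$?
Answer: $-23866$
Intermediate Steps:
$X - 24024 = 158 - 24024 = -23866$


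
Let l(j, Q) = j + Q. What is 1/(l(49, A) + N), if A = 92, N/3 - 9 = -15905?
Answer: -1/47547 ≈ -2.1032e-5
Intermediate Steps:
N = -47688 (N = 27 + 3*(-15905) = 27 - 47715 = -47688)
l(j, Q) = Q + j
1/(l(49, A) + N) = 1/((92 + 49) - 47688) = 1/(141 - 47688) = 1/(-47547) = -1/47547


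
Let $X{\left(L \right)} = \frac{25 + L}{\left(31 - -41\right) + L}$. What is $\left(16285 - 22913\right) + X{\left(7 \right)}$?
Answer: $- \frac{523580}{79} \approx -6627.6$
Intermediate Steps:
$X{\left(L \right)} = \frac{25 + L}{72 + L}$ ($X{\left(L \right)} = \frac{25 + L}{\left(31 + 41\right) + L} = \frac{25 + L}{72 + L}$)
$\left(16285 - 22913\right) + X{\left(7 \right)} = \left(16285 - 22913\right) + \frac{25 + 7}{72 + 7} = -6628 + \frac{1}{79} \cdot 32 = -6628 + \frac{32}{79} = - \frac{523580}{79}$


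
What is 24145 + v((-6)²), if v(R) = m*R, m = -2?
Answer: 24073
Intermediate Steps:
v(R) = -2*R
24145 + v((-6)²) = 24145 - 2*(-6)² = 24145 - 2*36 = 24145 - 72 = 24073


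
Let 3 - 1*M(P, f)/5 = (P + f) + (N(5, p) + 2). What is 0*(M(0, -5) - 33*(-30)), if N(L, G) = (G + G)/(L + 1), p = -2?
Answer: 0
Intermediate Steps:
N(L, G) = 2*G/(1 + L) (N(L, G) = (2*G)/(1 + L) = 2*G/(1 + L))
M(P, f) = 25/3 - 5*P - 5*f (M(P, f) = 15 - 5*((P + f) + (2*(-2)/(1 + 5) + 2)) = 15 - 5*((P + f) + (2*(-2)/6 + 2)) = 15 - 5*((P + f) + (2*(-2)*(1/6) + 2)) = 15 - 5*((P + f) + (-2/3 + 2)) = 15 - 5*((P + f) + 4/3) = 15 - 5*(4/3 + P + f) = 15 + (-20/3 - 5*P - 5*f) = 25/3 - 5*P - 5*f)
0*(M(0, -5) - 33*(-30)) = 0*((25/3 - 5*0 - 5*(-5)) - 33*(-30)) = 0*((25/3 + 0 + 25) + 990) = 0*(100/3 + 990) = 0*(3070/3) = 0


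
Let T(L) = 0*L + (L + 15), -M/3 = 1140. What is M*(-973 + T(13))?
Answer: 3231900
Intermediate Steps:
M = -3420 (M = -3*1140 = -3420)
T(L) = 15 + L (T(L) = 0 + (15 + L) = 15 + L)
M*(-973 + T(13)) = -3420*(-973 + (15 + 13)) = -3420*(-973 + 28) = -3420*(-945) = 3231900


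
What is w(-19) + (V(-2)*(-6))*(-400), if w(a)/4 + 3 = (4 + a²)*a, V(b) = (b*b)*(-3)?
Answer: -56552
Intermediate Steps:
V(b) = -3*b² (V(b) = b²*(-3) = -3*b²)
w(a) = -12 + 4*a*(4 + a²) (w(a) = -12 + 4*((4 + a²)*a) = -12 + 4*(a*(4 + a²)) = -12 + 4*a*(4 + a²))
w(-19) + (V(-2)*(-6))*(-400) = (-12 + 4*(-19)³ + 16*(-19)) + (-3*(-2)²*(-6))*(-400) = (-12 + 4*(-6859) - 304) + (-3*4*(-6))*(-400) = (-12 - 27436 - 304) - 12*(-6)*(-400) = -27752 + 72*(-400) = -27752 - 28800 = -56552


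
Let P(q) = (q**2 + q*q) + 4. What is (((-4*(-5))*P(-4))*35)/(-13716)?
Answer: -700/381 ≈ -1.8373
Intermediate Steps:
P(q) = 4 + 2*q**2 (P(q) = (q**2 + q**2) + 4 = 2*q**2 + 4 = 4 + 2*q**2)
(((-4*(-5))*P(-4))*35)/(-13716) = (((-4*(-5))*(4 + 2*(-4)**2))*35)/(-13716) = ((20*(4 + 2*16))*35)*(-1/13716) = ((20*(4 + 32))*35)*(-1/13716) = ((20*36)*35)*(-1/13716) = (720*35)*(-1/13716) = 25200*(-1/13716) = -700/381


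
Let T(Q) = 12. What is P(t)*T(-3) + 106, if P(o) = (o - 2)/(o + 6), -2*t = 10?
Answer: 22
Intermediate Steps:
t = -5 (t = -½*10 = -5)
P(o) = (-2 + o)/(6 + o)
P(t)*T(-3) + 106 = ((-2 - 5)/(6 - 5))*12 + 106 = (-7/1)*12 + 106 = (1*(-7))*12 + 106 = -7*12 + 106 = -84 + 106 = 22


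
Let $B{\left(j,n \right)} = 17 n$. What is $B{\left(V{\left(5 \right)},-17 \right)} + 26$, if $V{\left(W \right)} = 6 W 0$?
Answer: $-263$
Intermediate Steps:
$V{\left(W \right)} = 0$
$B{\left(V{\left(5 \right)},-17 \right)} + 26 = 17 \left(-17\right) + 26 = -289 + 26 = -263$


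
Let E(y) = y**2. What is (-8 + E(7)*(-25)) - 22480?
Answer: -23713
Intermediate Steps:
(-8 + E(7)*(-25)) - 22480 = (-8 + 7**2*(-25)) - 22480 = (-8 + 49*(-25)) - 22480 = (-8 - 1225) - 22480 = -1233 - 22480 = -23713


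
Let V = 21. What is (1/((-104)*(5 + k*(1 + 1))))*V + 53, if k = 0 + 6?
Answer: 93683/1768 ≈ 52.988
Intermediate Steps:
k = 6
(1/((-104)*(5 + k*(1 + 1))))*V + 53 = (1/((-104)*(5 + 6*(1 + 1))))*21 + 53 = -1/(104*(5 + 6*2))*21 + 53 = -1/(104*(5 + 12))*21 + 53 = -1/104/17*21 + 53 = -1/104*1/17*21 + 53 = -1/1768*21 + 53 = -21/1768 + 53 = 93683/1768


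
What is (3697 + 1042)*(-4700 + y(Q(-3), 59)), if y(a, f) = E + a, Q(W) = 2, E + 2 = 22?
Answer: -22169042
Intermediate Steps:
E = 20 (E = -2 + 22 = 20)
y(a, f) = 20 + a
(3697 + 1042)*(-4700 + y(Q(-3), 59)) = (3697 + 1042)*(-4700 + (20 + 2)) = 4739*(-4700 + 22) = 4739*(-4678) = -22169042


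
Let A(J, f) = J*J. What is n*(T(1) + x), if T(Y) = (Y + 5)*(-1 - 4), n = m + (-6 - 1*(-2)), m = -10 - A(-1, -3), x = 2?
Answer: 420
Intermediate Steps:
A(J, f) = J²
m = -11 (m = -10 - 1*(-1)² = -10 - 1*1 = -10 - 1 = -11)
n = -15 (n = -11 + (-6 - 1*(-2)) = -11 + (-6 + 2) = -11 - 4 = -15)
T(Y) = -25 - 5*Y (T(Y) = (5 + Y)*(-5) = -25 - 5*Y)
n*(T(1) + x) = -15*((-25 - 5*1) + 2) = -15*((-25 - 5) + 2) = -15*(-30 + 2) = -15*(-28) = 420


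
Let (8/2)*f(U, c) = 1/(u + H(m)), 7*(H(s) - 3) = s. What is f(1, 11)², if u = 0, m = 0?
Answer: 1/144 ≈ 0.0069444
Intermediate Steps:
H(s) = 3 + s/7
f(U, c) = 1/12 (f(U, c) = 1/(4*(0 + (3 + (⅐)*0))) = 1/(4*(0 + (3 + 0))) = 1/(4*(0 + 3)) = (¼)/3 = (¼)*(⅓) = 1/12)
f(1, 11)² = (1/12)² = 1/144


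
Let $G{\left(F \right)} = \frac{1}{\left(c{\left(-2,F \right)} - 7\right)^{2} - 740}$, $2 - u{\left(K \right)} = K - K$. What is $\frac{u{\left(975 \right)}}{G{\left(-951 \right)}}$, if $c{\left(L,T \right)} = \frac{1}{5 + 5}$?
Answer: $- \frac{69239}{50} \approx -1384.8$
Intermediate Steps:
$u{\left(K \right)} = 2$ ($u{\left(K \right)} = 2 - \left(K - K\right) = 2 - 0 = 2 + 0 = 2$)
$c{\left(L,T \right)} = \frac{1}{10}$
$G{\left(F \right)} = - \frac{100}{69239}$ ($G{\left(F \right)} = \frac{1}{\left(\frac{1}{10} - 7\right)^{2} - 740} = \frac{1}{\left(- \frac{69}{10}\right)^{2} - 740} = \frac{1}{\frac{4761}{100} - 740} = \frac{1}{- \frac{69239}{100}} = - \frac{100}{69239}$)
$\frac{u{\left(975 \right)}}{G{\left(-951 \right)}} = \frac{2}{- \frac{100}{69239}} = 2 \left(- \frac{69239}{100}\right) = - \frac{69239}{50}$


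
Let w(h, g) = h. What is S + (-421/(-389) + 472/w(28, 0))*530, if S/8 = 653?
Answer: 40114922/2723 ≈ 14732.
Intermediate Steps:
S = 5224 (S = 8*653 = 5224)
S + (-421/(-389) + 472/w(28, 0))*530 = 5224 + (-421/(-389) + 472/28)*530 = 5224 + (-421*(-1/389) + 472*(1/28))*530 = 5224 + (421/389 + 118/7)*530 = 5224 + (48849/2723)*530 = 5224 + 25889970/2723 = 40114922/2723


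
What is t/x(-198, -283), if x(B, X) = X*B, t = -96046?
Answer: -48023/28017 ≈ -1.7141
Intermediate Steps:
x(B, X) = B*X
t/x(-198, -283) = -96046/((-198*(-283))) = -96046/56034 = -96046*1/56034 = -48023/28017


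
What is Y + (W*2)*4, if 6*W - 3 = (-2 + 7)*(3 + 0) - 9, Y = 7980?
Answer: 7992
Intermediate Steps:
W = 3/2 (W = ½ + ((-2 + 7)*(3 + 0) - 9)/6 = ½ + (5*3 - 9)/6 = ½ + (15 - 9)/6 = ½ + (⅙)*6 = ½ + 1 = 3/2 ≈ 1.5000)
Y + (W*2)*4 = 7980 + ((3/2)*2)*4 = 7980 + 3*4 = 7980 + 12 = 7992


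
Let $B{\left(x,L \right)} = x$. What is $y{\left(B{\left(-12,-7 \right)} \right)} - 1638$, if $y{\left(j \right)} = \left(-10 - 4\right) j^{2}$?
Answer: $-3654$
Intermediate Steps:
$y{\left(j \right)} = - 14 j^{2}$ ($y{\left(j \right)} = \left(-10 - 4\right) j^{2} = - 14 j^{2}$)
$y{\left(B{\left(-12,-7 \right)} \right)} - 1638 = - 14 \left(-12\right)^{2} - 1638 = \left(-14\right) 144 - 1638 = -2016 - 1638 = -3654$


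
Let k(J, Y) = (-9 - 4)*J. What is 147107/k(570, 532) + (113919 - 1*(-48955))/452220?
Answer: -36287684/1861639 ≈ -19.492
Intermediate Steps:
k(J, Y) = -13*J
147107/k(570, 532) + (113919 - 1*(-48955))/452220 = 147107/((-13*570)) + (113919 - 1*(-48955))/452220 = 147107/(-7410) + (113919 + 48955)*(1/452220) = 147107*(-1/7410) + 162874*(1/452220) = -147107/7410 + 81437/226110 = -36287684/1861639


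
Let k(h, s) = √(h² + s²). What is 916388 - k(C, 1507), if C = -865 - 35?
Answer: 916388 - √3081049 ≈ 9.1463e+5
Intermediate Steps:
C = -900
916388 - k(C, 1507) = 916388 - √((-900)² + 1507²) = 916388 - √(810000 + 2271049) = 916388 - √3081049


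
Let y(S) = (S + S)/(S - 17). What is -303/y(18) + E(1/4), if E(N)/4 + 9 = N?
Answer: -521/12 ≈ -43.417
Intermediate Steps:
E(N) = -36 + 4*N
y(S) = 2*S/(-17 + S) (y(S) = (2*S)/(-17 + S) = 2*S/(-17 + S))
-303/y(18) + E(1/4) = -303/(2*18/(-17 + 18)) + (-36 + 4/4) = -303/(2*18/1) + (-36 + 4*(1/4)) = -303/(2*18*1) + (-36 + 1) = -303/36 - 35 = -303*1/36 - 35 = -101/12 - 35 = -521/12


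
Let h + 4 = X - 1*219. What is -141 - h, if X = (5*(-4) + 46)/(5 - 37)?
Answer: 1325/16 ≈ 82.813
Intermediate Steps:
X = -13/16 (X = (-20 + 46)/(-32) = 26*(-1/32) = -13/16 ≈ -0.81250)
h = -3581/16 (h = -4 + (-13/16 - 1*219) = -4 + (-13/16 - 219) = -4 - 3517/16 = -3581/16 ≈ -223.81)
-141 - h = -141 - 1*(-3581/16) = -141 + 3581/16 = 1325/16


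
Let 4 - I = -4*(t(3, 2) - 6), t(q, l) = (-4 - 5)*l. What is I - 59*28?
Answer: -1744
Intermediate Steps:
t(q, l) = -9*l
I = -92 (I = 4 - (-4)*(-9*2 - 6) = 4 - (-4)*(-18 - 6) = 4 - (-4)*(-24) = 4 - 1*96 = 4 - 96 = -92)
I - 59*28 = -92 - 59*28 = -92 - 1652 = -1744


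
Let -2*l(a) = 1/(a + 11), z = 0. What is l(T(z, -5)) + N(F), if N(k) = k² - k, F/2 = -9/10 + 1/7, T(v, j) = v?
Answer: 101383/26950 ≈ 3.7619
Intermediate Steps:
l(a) = -1/(2*(11 + a)) (l(a) = -1/(2*(a + 11)) = -1/(2*(11 + a)))
F = -53/35 (F = 2*(-9/10 + 1/7) = 2*(-9*⅒ + 1*(⅐)) = 2*(-9/10 + ⅐) = 2*(-53/70) = -53/35 ≈ -1.5143)
l(T(z, -5)) + N(F) = -1/(22 + 2*0) - 53*(-1 - 53/35)/35 = -1/(22 + 0) - 53/35*(-88/35) = -1/22 + 4664/1225 = 101383/26950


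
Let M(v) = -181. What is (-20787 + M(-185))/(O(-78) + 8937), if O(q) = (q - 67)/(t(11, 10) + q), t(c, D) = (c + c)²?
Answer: -293552/125113 ≈ -2.3463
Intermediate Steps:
t(c, D) = 4*c² (t(c, D) = (2*c)² = 4*c²)
O(q) = (-67 + q)/(484 + q) (O(q) = (q - 67)/(4*11² + q) = (-67 + q)/(4*121 + q) = (-67 + q)/(484 + q))
(-20787 + M(-185))/(O(-78) + 8937) = (-20787 - 181)/((-67 - 78)/(484 - 78) + 8937) = -20968/(-145/406 + 8937) = -20968/((1/406)*(-145) + 8937) = -20968/(-5/14 + 8937) = -20968/125113/14 = -20968*14/125113 = -293552/125113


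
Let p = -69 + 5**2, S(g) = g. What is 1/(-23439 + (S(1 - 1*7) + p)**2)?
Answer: -1/20939 ≈ -4.7758e-5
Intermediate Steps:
p = -44 (p = -69 + 25 = -44)
1/(-23439 + (S(1 - 1*7) + p)**2) = 1/(-23439 + ((1 - 1*7) - 44)**2) = 1/(-23439 + ((1 - 7) - 44)**2) = 1/(-23439 + (-6 - 44)**2) = 1/(-23439 + (-50)**2) = 1/(-23439 + 2500) = 1/(-20939) = -1/20939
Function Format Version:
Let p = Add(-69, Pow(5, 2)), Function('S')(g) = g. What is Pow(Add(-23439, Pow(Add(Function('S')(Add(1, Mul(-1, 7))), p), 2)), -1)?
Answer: Rational(-1, 20939) ≈ -4.7758e-5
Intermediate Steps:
p = -44 (p = Add(-69, 25) = -44)
Pow(Add(-23439, Pow(Add(Function('S')(Add(1, Mul(-1, 7))), p), 2)), -1) = Pow(Add(-23439, Pow(Add(Add(1, Mul(-1, 7)), -44), 2)), -1) = Pow(Add(-23439, Pow(Add(Add(1, -7), -44), 2)), -1) = Pow(Add(-23439, Pow(Add(-6, -44), 2)), -1) = Pow(Add(-23439, Pow(-50, 2)), -1) = Pow(Add(-23439, 2500), -1) = Pow(-20939, -1) = Rational(-1, 20939)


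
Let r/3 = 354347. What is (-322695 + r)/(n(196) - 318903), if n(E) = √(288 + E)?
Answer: -740346/318881 ≈ -2.3217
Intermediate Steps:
r = 1063041 (r = 3*354347 = 1063041)
(-322695 + r)/(n(196) - 318903) = (-322695 + 1063041)/(√(288 + 196) - 318903) = 740346/(√484 - 318903) = 740346/(22 - 318903) = 740346/(-318881) = 740346*(-1/318881) = -740346/318881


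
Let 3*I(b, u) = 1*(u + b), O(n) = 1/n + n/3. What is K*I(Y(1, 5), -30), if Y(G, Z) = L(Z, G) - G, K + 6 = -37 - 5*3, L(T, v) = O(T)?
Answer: 25346/45 ≈ 563.24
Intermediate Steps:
O(n) = 1/n + n/3 (O(n) = 1/n + n*(⅓) = 1/n + n/3)
L(T, v) = 1/T + T/3
K = -58 (K = -6 + (-37 - 5*3) = -6 + (-37 - 1*15) = -6 + (-37 - 15) = -6 - 52 = -58)
Y(G, Z) = 1/Z - G + Z/3 (Y(G, Z) = (1/Z + Z/3) - G = 1/Z - G + Z/3)
I(b, u) = b/3 + u/3 (I(b, u) = (1*(u + b))/3 = (1*(b + u))/3 = (b + u)/3 = b/3 + u/3)
K*I(Y(1, 5), -30) = -58*((1/5 - 1*1 + (⅓)*5)/3 + (⅓)*(-30)) = -58*((⅕ - 1 + 5/3)/3 - 10) = -58*((⅓)*(13/15) - 10) = -58*(13/45 - 10) = -58*(-437/45) = 25346/45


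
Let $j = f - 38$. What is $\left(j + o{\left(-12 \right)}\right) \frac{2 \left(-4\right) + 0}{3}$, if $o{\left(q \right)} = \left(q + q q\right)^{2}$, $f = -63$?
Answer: $- \frac{138584}{3} \approx -46195.0$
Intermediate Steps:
$j = -101$ ($j = -63 - 38 = -101$)
$o{\left(q \right)} = \left(q + q^{2}\right)^{2}$
$\left(j + o{\left(-12 \right)}\right) \frac{2 \left(-4\right) + 0}{3} = \left(-101 + \left(-12\right)^{2} \left(1 - 12\right)^{2}\right) \frac{2 \left(-4\right) + 0}{3} = \left(-101 + 144 \left(-11\right)^{2}\right) \left(-8 + 0\right) \frac{1}{3} = \left(-101 + 144 \cdot 121\right) \left(\left(-8\right) \frac{1}{3}\right) = \left(-101 + 17424\right) \left(- \frac{8}{3}\right) = 17323 \left(- \frac{8}{3}\right) = - \frac{138584}{3}$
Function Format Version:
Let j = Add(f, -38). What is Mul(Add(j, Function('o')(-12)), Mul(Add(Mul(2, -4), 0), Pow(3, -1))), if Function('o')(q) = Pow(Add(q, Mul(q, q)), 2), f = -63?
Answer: Rational(-138584, 3) ≈ -46195.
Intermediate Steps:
j = -101 (j = Add(-63, -38) = -101)
Function('o')(q) = Pow(Add(q, Pow(q, 2)), 2)
Mul(Add(j, Function('o')(-12)), Mul(Add(Mul(2, -4), 0), Pow(3, -1))) = Mul(Add(-101, Mul(Pow(-12, 2), Pow(Add(1, -12), 2))), Mul(Add(Mul(2, -4), 0), Pow(3, -1))) = Mul(Add(-101, Mul(144, Pow(-11, 2))), Mul(Add(-8, 0), Rational(1, 3))) = Mul(Add(-101, Mul(144, 121)), Mul(-8, Rational(1, 3))) = Mul(Add(-101, 17424), Rational(-8, 3)) = Mul(17323, Rational(-8, 3)) = Rational(-138584, 3)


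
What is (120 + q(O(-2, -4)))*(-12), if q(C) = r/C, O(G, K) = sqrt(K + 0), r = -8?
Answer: -1440 - 48*I ≈ -1440.0 - 48.0*I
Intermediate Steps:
O(G, K) = sqrt(K)
q(C) = -8/C
(120 + q(O(-2, -4)))*(-12) = (120 - 8*(-I/2))*(-12) = (120 - (-4)*I)*(-12) = (120 + 4*I)*(-12) = -1440 - 48*I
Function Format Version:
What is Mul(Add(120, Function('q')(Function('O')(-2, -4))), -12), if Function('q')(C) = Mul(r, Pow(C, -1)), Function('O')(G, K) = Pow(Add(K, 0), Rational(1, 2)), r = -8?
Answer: Add(-1440, Mul(-48, I)) ≈ Add(-1440.0, Mul(-48.000, I))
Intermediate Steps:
Function('O')(G, K) = Pow(K, Rational(1, 2))
Function('q')(C) = Mul(-8, Pow(C, -1))
Mul(Add(120, Function('q')(Function('O')(-2, -4))), -12) = Mul(Add(120, Mul(-8, Pow(Pow(-4, Rational(1, 2)), -1))), -12) = Mul(Add(120, Mul(-8, Pow(Mul(2, I), -1))), -12) = Mul(Add(120, Mul(-8, Mul(Rational(-1, 2), I))), -12) = Mul(Add(120, Mul(4, I)), -12) = Add(-1440, Mul(-48, I))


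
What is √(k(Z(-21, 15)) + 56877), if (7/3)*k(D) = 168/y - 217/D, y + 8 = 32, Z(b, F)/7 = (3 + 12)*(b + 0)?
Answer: 11*√5182665/105 ≈ 238.50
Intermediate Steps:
Z(b, F) = 105*b (Z(b, F) = 7*((3 + 12)*(b + 0)) = 7*(15*b) = 105*b)
y = 24 (y = -8 + 32 = 24)
k(D) = 3 - 93/D (k(D) = 3*(168/24 - 217/D)/7 = 3*(168*(1/24) - 217/D)/7 = 3*(7 - 217/D)/7 = 3 - 93/D)
√(k(Z(-21, 15)) + 56877) = √((3 - 93/(105*(-21))) + 56877) = √((3 - 93/(-2205)) + 56877) = √((3 - 93*(-1/2205)) + 56877) = √((3 + 31/735) + 56877) = √(2236/735 + 56877) = √(41806831/735) = 11*√5182665/105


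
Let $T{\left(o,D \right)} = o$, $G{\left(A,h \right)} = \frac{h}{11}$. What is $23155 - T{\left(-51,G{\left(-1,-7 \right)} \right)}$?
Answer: $23206$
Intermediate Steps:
$G{\left(A,h \right)} = \frac{h}{11}$ ($G{\left(A,h \right)} = h \frac{1}{11} = \frac{h}{11}$)
$23155 - T{\left(-51,G{\left(-1,-7 \right)} \right)} = 23155 - -51 = 23155 + 51 = 23206$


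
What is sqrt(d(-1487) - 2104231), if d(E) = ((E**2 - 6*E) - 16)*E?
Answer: 2*I*sqrt(825838939) ≈ 57475.0*I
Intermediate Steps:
d(E) = E*(-16 + E**2 - 6*E) (d(E) = (-16 + E**2 - 6*E)*E = E*(-16 + E**2 - 6*E))
sqrt(d(-1487) - 2104231) = sqrt(-1487*(-16 + (-1487)**2 - 6*(-1487)) - 2104231) = sqrt(-1487*(-16 + 2211169 + 8922) - 2104231) = sqrt(-1487*2220075 - 2104231) = sqrt(-3301251525 - 2104231) = sqrt(-3303355756) = 2*I*sqrt(825838939)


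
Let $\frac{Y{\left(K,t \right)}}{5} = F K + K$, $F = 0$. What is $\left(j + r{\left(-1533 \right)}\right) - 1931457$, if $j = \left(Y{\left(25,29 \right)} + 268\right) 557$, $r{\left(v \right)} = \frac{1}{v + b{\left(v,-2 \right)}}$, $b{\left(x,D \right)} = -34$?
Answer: $- \frac{2683575253}{1567} \approx -1.7126 \cdot 10^{6}$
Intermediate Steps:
$Y{\left(K,t \right)} = 5 K$ ($Y{\left(K,t \right)} = 5 \left(0 K + K\right) = 5 \left(0 + K\right) = 5 K$)
$r{\left(v \right)} = \frac{1}{-34 + v}$ ($r{\left(v \right)} = \frac{1}{v - 34} = \frac{1}{-34 + v}$)
$j = 218901$ ($j = \left(5 \cdot 25 + 268\right) 557 = \left(125 + 268\right) 557 = 393 \cdot 557 = 218901$)
$\left(j + r{\left(-1533 \right)}\right) - 1931457 = \left(218901 + \frac{1}{-34 - 1533}\right) - 1931457 = \left(218901 + \frac{1}{-1567}\right) - 1931457 = \left(218901 - \frac{1}{1567}\right) - 1931457 = \frac{343017866}{1567} - 1931457 = - \frac{2683575253}{1567}$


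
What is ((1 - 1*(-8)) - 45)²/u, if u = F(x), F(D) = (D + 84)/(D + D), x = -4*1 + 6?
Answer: 2592/43 ≈ 60.279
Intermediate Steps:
x = 2 (x = -4 + 6 = 2)
F(D) = (84 + D)/(2*D) (F(D) = (84 + D)/((2*D)) = (84 + D)*(1/(2*D)) = (84 + D)/(2*D))
u = 43/2 (u = (½)*(84 + 2)/2 = (½)*(½)*86 = 43/2 ≈ 21.500)
((1 - 1*(-8)) - 45)²/u = ((1 - 1*(-8)) - 45)²/(43/2) = ((1 + 8) - 45)²*(2/43) = (9 - 45)²*(2/43) = (-36)²*(2/43) = 1296*(2/43) = 2592/43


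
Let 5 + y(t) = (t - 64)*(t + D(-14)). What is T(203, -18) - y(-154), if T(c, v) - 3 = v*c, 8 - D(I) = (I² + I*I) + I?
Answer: -117878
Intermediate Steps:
D(I) = 8 - I - 2*I² (D(I) = 8 - ((I² + I*I) + I) = 8 - ((I² + I²) + I) = 8 - (2*I² + I) = 8 - (I + 2*I²) = 8 + (-I - 2*I²) = 8 - I - 2*I²)
T(c, v) = 3 + c*v (T(c, v) = 3 + v*c = 3 + c*v)
y(t) = -5 + (-370 + t)*(-64 + t) (y(t) = -5 + (t - 64)*(t + (8 - 1*(-14) - 2*(-14)²)) = -5 + (-64 + t)*(t + (8 + 14 - 2*196)) = -5 + (-64 + t)*(t + (8 + 14 - 392)) = -5 + (-64 + t)*(t - 370) = -5 + (-64 + t)*(-370 + t) = -5 + (-370 + t)*(-64 + t))
T(203, -18) - y(-154) = (3 + 203*(-18)) - (23675 + (-154)² - 434*(-154)) = (3 - 3654) - (23675 + 23716 + 66836) = -3651 - 1*114227 = -3651 - 114227 = -117878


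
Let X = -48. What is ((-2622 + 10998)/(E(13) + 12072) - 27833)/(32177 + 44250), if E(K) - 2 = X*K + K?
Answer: -106347101/292027567 ≈ -0.36417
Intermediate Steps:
E(K) = 2 - 47*K (E(K) = 2 + (-48*K + K) = 2 - 47*K)
((-2622 + 10998)/(E(13) + 12072) - 27833)/(32177 + 44250) = ((-2622 + 10998)/((2 - 47*13) + 12072) - 27833)/(32177 + 44250) = (8376/((2 - 611) + 12072) - 27833)/76427 = (8376/(-609 + 12072) - 27833)*(1/76427) = (8376/11463 - 27833)*(1/76427) = (8376*(1/11463) - 27833)*(1/76427) = (2792/3821 - 27833)*(1/76427) = -106347101/3821*1/76427 = -106347101/292027567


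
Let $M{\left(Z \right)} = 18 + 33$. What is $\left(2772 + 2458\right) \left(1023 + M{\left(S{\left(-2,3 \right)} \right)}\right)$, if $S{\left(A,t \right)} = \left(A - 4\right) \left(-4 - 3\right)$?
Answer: $5617020$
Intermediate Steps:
$S{\left(A,t \right)} = 28 - 7 A$ ($S{\left(A,t \right)} = \left(-4 + A\right) \left(-7\right) = 28 - 7 A$)
$M{\left(Z \right)} = 51$
$\left(2772 + 2458\right) \left(1023 + M{\left(S{\left(-2,3 \right)} \right)}\right) = \left(2772 + 2458\right) \left(1023 + 51\right) = 5230 \cdot 1074 = 5617020$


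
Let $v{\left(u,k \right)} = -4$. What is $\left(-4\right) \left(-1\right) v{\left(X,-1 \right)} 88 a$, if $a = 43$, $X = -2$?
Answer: $-60544$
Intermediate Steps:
$\left(-4\right) \left(-1\right) v{\left(X,-1 \right)} 88 a = \left(-4\right) \left(-1\right) \left(-4\right) 88 \cdot 43 = 4 \left(-4\right) 88 \cdot 43 = \left(-16\right) 88 \cdot 43 = \left(-1408\right) 43 = -60544$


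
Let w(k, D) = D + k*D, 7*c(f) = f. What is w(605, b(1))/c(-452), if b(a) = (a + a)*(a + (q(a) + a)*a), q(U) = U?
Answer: -6363/113 ≈ -56.310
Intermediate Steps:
c(f) = f/7
b(a) = 2*a*(a + 2*a²) (b(a) = (a + a)*(a + (a + a)*a) = (2*a)*(a + (2*a)*a) = (2*a)*(a + 2*a²) = 2*a*(a + 2*a²))
w(k, D) = D + D*k
w(605, b(1))/c(-452) = ((1²*(2 + 4*1))*(1 + 605))/(((⅐)*(-452))) = ((1*(2 + 4))*606)/(-452/7) = ((1*6)*606)*(-7/452) = (6*606)*(-7/452) = 3636*(-7/452) = -6363/113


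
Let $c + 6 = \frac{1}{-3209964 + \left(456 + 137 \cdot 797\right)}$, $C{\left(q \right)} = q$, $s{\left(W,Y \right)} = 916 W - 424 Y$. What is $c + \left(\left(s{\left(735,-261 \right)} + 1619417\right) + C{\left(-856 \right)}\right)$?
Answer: $\frac{7448451290800}{3100319} \approx 2.4025 \cdot 10^{6}$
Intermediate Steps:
$s{\left(W,Y \right)} = - 424 Y + 916 W$
$c = - \frac{18601915}{3100319}$ ($c = -6 + \frac{1}{-3209964 + \left(456 + 137 \cdot 797\right)} = -6 + \frac{1}{-3209964 + \left(456 + 109189\right)} = -6 + \frac{1}{-3209964 + 109645} = -6 + \frac{1}{-3100319} = -6 - \frac{1}{3100319} = - \frac{18601915}{3100319} \approx -6.0$)
$c + \left(\left(s{\left(735,-261 \right)} + 1619417\right) + C{\left(-856 \right)}\right) = - \frac{18601915}{3100319} + \left(\left(\left(\left(-424\right) \left(-261\right) + 916 \cdot 735\right) + 1619417\right) - 856\right) = - \frac{18601915}{3100319} + \left(\left(\left(110664 + 673260\right) + 1619417\right) - 856\right) = - \frac{18601915}{3100319} + \left(\left(783924 + 1619417\right) - 856\right) = - \frac{18601915}{3100319} + \left(2403341 - 856\right) = - \frac{18601915}{3100319} + 2402485 = \frac{7448451290800}{3100319}$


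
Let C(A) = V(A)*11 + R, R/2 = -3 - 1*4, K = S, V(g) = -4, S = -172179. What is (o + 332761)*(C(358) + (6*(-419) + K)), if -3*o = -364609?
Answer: -238166739892/3 ≈ -7.9389e+10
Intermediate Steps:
o = 364609/3 (o = -1/3*(-364609) = 364609/3 ≈ 1.2154e+5)
K = -172179
R = -14 (R = 2*(-3 - 1*4) = 2*(-3 - 4) = 2*(-7) = -14)
C(A) = -58 (C(A) = -4*11 - 14 = -44 - 14 = -58)
(o + 332761)*(C(358) + (6*(-419) + K)) = (364609/3 + 332761)*(-58 + (6*(-419) - 172179)) = 1362892*(-58 + (-2514 - 172179))/3 = 1362892*(-58 - 174693)/3 = (1362892/3)*(-174751) = -238166739892/3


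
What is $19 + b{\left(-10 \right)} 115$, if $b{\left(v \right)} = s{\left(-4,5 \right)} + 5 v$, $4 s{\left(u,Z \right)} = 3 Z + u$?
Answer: $- \frac{21659}{4} \approx -5414.8$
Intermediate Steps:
$s{\left(u,Z \right)} = \frac{u}{4} + \frac{3 Z}{4}$ ($s{\left(u,Z \right)} = \frac{3 Z + u}{4} = \frac{u + 3 Z}{4} = \frac{u}{4} + \frac{3 Z}{4}$)
$b{\left(v \right)} = \frac{11}{4} + 5 v$ ($b{\left(v \right)} = \left(\frac{1}{4} \left(-4\right) + \frac{3}{4} \cdot 5\right) + 5 v = \left(-1 + \frac{15}{4}\right) + 5 v = \frac{11}{4} + 5 v$)
$19 + b{\left(-10 \right)} 115 = 19 + \left(\frac{11}{4} + 5 \left(-10\right)\right) 115 = 19 + \left(\frac{11}{4} - 50\right) 115 = 19 - \frac{21735}{4} = - \frac{21659}{4}$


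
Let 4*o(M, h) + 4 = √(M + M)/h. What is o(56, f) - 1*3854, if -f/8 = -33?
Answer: -3855 + √7/264 ≈ -3855.0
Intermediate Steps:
f = 264 (f = -8*(-33) = 264)
o(M, h) = -1 + √2*√M/(4*h) (o(M, h) = -1 + (√(M + M)/h)/4 = -1 + (√(2*M)/h)/4 = -1 + ((√2*√M)/h)/4 = -1 + (√2*√M/h)/4 = -1 + √2*√M/(4*h))
o(56, f) - 1*3854 = (-1*264 + √2*√56/4)/264 - 1*3854 = (-264 + √2*(2*√14)/4)/264 - 3854 = (-264 + √7)/264 - 3854 = (-1 + √7/264) - 3854 = -3855 + √7/264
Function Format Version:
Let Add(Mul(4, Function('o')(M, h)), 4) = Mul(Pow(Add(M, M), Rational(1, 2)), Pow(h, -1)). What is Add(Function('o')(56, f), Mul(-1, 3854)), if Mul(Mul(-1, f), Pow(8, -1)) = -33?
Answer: Add(-3855, Mul(Rational(1, 264), Pow(7, Rational(1, 2)))) ≈ -3855.0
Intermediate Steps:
f = 264 (f = Mul(-8, -33) = 264)
Function('o')(M, h) = Add(-1, Mul(Rational(1, 4), Pow(2, Rational(1, 2)), Pow(M, Rational(1, 2)), Pow(h, -1))) (Function('o')(M, h) = Add(-1, Mul(Rational(1, 4), Mul(Pow(Add(M, M), Rational(1, 2)), Pow(h, -1)))) = Add(-1, Mul(Rational(1, 4), Mul(Pow(Mul(2, M), Rational(1, 2)), Pow(h, -1)))) = Add(-1, Mul(Rational(1, 4), Mul(Mul(Pow(2, Rational(1, 2)), Pow(M, Rational(1, 2))), Pow(h, -1)))) = Add(-1, Mul(Rational(1, 4), Mul(Pow(2, Rational(1, 2)), Pow(M, Rational(1, 2)), Pow(h, -1)))) = Add(-1, Mul(Rational(1, 4), Pow(2, Rational(1, 2)), Pow(M, Rational(1, 2)), Pow(h, -1))))
Add(Function('o')(56, f), Mul(-1, 3854)) = Add(Mul(Pow(264, -1), Add(Mul(-1, 264), Mul(Rational(1, 4), Pow(2, Rational(1, 2)), Pow(56, Rational(1, 2))))), Mul(-1, 3854)) = Add(Mul(Rational(1, 264), Add(-264, Mul(Rational(1, 4), Pow(2, Rational(1, 2)), Mul(2, Pow(14, Rational(1, 2)))))), -3854) = Add(Mul(Rational(1, 264), Add(-264, Pow(7, Rational(1, 2)))), -3854) = Add(Add(-1, Mul(Rational(1, 264), Pow(7, Rational(1, 2)))), -3854) = Add(-3855, Mul(Rational(1, 264), Pow(7, Rational(1, 2))))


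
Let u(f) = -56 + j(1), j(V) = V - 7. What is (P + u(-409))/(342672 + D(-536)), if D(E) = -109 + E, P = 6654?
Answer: 6592/342027 ≈ 0.019273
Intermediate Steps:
j(V) = -7 + V
u(f) = -62 (u(f) = -56 + (-7 + 1) = -56 - 6 = -62)
(P + u(-409))/(342672 + D(-536)) = (6654 - 62)/(342672 + (-109 - 536)) = 6592/(342672 - 645) = 6592/342027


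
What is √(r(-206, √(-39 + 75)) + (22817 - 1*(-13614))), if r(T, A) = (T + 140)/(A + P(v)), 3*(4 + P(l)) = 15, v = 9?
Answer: √1784657/7 ≈ 190.84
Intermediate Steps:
P(l) = 1 (P(l) = -4 + (⅓)*15 = -4 + 5 = 1)
r(T, A) = (140 + T)/(1 + A) (r(T, A) = (T + 140)/(A + 1) = (140 + T)/(1 + A))
√(r(-206, √(-39 + 75)) + (22817 - 1*(-13614))) = √((140 - 206)/(1 + √(-39 + 75)) + (22817 - 1*(-13614))) = √(-66/(1 + √36) + (22817 + 13614)) = √(-66/(1 + 6) + 36431) = √(-66/7 + 36431) = √(254951/7) = √1784657/7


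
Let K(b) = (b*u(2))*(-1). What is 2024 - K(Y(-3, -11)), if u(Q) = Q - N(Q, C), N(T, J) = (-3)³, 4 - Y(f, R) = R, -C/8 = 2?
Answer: 2459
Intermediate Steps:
C = -16 (C = -8*2 = -16)
Y(f, R) = 4 - R
N(T, J) = -27
u(Q) = 27 + Q (u(Q) = Q - 1*(-27) = Q + 27 = 27 + Q)
K(b) = -29*b (K(b) = (b*(27 + 2))*(-1) = (b*29)*(-1) = (29*b)*(-1) = -29*b)
2024 - K(Y(-3, -11)) = 2024 - (-29)*(4 - 1*(-11)) = 2024 - (-29)*(4 + 11) = 2024 - (-29)*15 = 2024 - 1*(-435) = 2024 + 435 = 2459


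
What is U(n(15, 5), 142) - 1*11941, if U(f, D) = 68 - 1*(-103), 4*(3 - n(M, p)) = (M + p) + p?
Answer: -11770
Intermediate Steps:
n(M, p) = 3 - p/2 - M/4 (n(M, p) = 3 - ((M + p) + p)/4 = 3 - (M + 2*p)/4 = 3 + (-p/2 - M/4) = 3 - p/2 - M/4)
U(f, D) = 171 (U(f, D) = 68 + 103 = 171)
U(n(15, 5), 142) - 1*11941 = 171 - 1*11941 = 171 - 11941 = -11770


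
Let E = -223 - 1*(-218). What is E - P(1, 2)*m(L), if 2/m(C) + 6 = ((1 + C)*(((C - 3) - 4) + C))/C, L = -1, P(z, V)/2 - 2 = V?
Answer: -7/3 ≈ -2.3333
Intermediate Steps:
P(z, V) = 4 + 2*V
E = -5 (E = -223 + 218 = -5)
m(C) = 2/(-6 + (1 + C)*(-7 + 2*C)/C) (m(C) = 2/(-6 + ((1 + C)*(((C - 3) - 4) + C))/C) = 2/(-6 + ((1 + C)*(((-3 + C) - 4) + C))/C) = 2/(-6 + ((1 + C)*((-7 + C) + C))/C) = 2/(-6 + ((1 + C)*(-7 + 2*C))/C) = 2/(-6 + (1 + C)*(-7 + 2*C)/C))
E - P(1, 2)*m(L) = -5 - (4 + 2*2)*2*(-1)/(-7 - 11*(-1) + 2*(-1)²) = -5 - (4 + 4)*2*(-1)/(-7 + 11 + 2*1) = -5 - 8*2*(-1)/(-7 + 11 + 2) = -5 - 8*2*(-1)/6 = -5 - 8*2*(-1)*(⅙) = -5 - 8*(-1)/3 = -5 - 1*(-8/3) = -5 + 8/3 = -7/3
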